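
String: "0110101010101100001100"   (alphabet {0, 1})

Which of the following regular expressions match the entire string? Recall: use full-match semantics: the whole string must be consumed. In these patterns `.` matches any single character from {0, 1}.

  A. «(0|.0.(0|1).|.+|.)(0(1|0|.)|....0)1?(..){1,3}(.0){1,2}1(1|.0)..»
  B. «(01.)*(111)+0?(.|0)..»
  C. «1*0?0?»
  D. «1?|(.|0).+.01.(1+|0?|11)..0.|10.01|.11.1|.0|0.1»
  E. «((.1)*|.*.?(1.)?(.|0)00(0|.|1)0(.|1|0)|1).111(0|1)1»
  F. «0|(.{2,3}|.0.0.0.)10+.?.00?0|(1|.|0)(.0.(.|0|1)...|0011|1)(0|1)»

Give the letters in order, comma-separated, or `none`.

A → match
B → no match
C → no match
D → no match
E → no match — must end with "1"
F → no match

A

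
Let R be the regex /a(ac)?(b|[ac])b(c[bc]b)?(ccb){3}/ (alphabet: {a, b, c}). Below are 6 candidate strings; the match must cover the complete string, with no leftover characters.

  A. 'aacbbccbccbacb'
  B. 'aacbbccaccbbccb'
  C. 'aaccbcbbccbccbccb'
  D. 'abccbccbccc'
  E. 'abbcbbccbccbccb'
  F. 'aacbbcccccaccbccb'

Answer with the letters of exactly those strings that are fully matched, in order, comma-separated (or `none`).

C, E

A → no match — must end with 'ccb'
B → no match
C → match
D → no match — must end with 'ccb'
E → match
F → no match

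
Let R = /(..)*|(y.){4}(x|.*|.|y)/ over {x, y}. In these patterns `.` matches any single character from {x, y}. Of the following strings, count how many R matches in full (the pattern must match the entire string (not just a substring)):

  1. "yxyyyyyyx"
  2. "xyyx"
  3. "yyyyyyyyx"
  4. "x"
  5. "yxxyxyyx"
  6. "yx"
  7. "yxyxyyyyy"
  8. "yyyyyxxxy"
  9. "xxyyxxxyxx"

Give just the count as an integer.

1 → match
2 → match
3 → match
4 → no match
5 → match
6 → match
7 → match
8 → no match
9 → match
Total matched: 7

7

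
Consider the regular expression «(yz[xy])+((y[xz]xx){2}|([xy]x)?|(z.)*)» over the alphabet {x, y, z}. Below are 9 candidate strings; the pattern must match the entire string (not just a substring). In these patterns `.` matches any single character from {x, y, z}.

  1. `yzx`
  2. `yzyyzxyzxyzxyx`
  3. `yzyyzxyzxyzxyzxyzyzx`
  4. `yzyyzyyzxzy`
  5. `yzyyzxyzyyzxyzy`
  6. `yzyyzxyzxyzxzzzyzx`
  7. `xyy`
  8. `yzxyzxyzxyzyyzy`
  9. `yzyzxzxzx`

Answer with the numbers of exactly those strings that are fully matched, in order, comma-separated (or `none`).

1, 2, 3, 4, 5, 6, 8, 9

1 → match
2 → match
3 → match
4 → match
5 → match
6 → match
7 → no match — must start with `yz`
8 → match
9 → match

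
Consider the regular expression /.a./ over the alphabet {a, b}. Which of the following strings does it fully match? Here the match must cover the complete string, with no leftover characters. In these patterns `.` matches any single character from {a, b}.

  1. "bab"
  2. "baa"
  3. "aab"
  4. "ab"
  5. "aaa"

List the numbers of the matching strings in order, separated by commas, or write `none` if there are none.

1, 2, 3, 5

1 → match
2 → match
3 → match
4 → no match
5 → match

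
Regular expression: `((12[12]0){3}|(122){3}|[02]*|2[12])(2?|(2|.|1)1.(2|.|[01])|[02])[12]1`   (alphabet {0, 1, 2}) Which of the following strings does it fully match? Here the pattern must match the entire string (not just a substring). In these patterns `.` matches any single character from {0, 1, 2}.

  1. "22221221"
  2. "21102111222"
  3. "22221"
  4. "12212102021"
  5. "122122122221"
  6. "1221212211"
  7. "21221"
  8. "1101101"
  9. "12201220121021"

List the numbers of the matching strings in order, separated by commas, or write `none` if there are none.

3, 5, 7, 9

1. "22221221" → no match
2. "21102111222" → no match — must end with "1"
3. "22221" → match
4. "12212102021" → no match
5. "122122122221" → match
6. "1221212211" → no match
7. "21221" → match
8. "1101101" → no match
9 → match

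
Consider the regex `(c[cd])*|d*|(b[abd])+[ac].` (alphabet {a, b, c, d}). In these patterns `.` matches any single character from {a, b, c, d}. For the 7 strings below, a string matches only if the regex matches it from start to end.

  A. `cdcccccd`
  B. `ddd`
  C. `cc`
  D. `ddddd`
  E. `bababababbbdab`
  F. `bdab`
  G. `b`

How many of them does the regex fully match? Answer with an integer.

6

A. `cdcccccd` → match
B. `ddd` → match
C. `cc` → match
D. `ddddd` → match
E → match
F. `bdab` → match
G. `b` → no match
Total matched: 6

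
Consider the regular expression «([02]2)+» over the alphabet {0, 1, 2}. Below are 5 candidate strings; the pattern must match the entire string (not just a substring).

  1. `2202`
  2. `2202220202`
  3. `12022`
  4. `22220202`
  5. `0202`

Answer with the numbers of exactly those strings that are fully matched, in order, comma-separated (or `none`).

1, 2, 4, 5

1 → match
2 → match
3 → no match
4 → match
5 → match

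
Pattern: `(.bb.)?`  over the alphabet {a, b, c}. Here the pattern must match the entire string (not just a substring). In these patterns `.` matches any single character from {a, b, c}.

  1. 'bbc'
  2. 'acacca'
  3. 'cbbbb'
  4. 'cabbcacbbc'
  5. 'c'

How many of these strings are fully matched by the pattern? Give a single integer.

0

1 → no match
2 → no match
3 → no match
4 → no match
5 → no match
Total matched: 0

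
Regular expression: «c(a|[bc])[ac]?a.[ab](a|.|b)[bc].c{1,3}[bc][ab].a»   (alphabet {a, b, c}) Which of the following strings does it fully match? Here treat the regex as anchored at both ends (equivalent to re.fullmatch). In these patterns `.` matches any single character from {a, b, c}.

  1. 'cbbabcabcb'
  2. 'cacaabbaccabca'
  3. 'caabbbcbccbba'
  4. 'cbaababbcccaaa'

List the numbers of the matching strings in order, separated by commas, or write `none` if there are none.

1 → no match — must end with 'a'
2 → no match
3 → match
4 → match

3, 4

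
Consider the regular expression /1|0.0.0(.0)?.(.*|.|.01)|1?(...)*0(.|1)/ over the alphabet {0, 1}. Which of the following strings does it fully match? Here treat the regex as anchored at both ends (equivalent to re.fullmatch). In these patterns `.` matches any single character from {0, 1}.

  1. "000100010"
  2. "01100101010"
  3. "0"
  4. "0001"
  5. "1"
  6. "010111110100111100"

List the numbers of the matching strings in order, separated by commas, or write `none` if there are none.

1 → match
2 → no match
3 → no match
4 → no match
5 → match
6 → no match

1, 5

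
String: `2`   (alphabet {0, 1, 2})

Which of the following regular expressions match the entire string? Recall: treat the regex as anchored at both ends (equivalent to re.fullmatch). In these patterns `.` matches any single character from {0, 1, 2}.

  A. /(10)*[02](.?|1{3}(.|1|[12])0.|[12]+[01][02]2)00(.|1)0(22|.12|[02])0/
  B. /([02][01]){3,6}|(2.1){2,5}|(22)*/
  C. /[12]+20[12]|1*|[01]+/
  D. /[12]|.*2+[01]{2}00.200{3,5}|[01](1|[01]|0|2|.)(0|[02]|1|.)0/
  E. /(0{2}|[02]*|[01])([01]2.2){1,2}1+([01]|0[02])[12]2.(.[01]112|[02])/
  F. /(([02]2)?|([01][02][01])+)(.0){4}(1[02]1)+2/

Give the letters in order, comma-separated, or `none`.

A → no match — must end with `0`
B → no match
C → no match
D → match
E → no match
F → no match — must end with `12`

D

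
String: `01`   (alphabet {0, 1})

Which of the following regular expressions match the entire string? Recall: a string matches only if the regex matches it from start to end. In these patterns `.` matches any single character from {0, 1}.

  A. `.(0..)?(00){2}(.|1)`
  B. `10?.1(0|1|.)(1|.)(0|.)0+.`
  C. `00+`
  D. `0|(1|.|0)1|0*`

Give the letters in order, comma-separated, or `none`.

A → no match
B → no match — must start with `1`
C → no match — must start with `00`
D → match

D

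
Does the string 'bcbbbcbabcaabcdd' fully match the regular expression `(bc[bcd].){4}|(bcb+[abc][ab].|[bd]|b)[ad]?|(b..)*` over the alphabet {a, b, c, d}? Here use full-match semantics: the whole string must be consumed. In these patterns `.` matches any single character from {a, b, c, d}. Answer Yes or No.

No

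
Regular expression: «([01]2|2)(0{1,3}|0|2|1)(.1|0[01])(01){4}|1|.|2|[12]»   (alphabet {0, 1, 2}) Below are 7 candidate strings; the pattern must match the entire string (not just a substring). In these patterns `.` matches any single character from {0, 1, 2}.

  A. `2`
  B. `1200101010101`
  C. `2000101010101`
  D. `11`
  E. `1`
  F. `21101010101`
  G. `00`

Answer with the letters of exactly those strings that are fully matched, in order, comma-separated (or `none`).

A → match
B → match
C → match
D → no match
E → match
F → no match
G → no match

A, B, C, E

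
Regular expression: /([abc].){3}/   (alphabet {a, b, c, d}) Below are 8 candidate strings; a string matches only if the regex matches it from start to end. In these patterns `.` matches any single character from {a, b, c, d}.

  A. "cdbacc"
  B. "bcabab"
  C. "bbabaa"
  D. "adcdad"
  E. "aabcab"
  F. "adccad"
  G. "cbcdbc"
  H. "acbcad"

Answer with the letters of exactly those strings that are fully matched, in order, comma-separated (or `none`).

A → match
B → match
C → match
D → match
E → match
F → match
G → match
H → match

A, B, C, D, E, F, G, H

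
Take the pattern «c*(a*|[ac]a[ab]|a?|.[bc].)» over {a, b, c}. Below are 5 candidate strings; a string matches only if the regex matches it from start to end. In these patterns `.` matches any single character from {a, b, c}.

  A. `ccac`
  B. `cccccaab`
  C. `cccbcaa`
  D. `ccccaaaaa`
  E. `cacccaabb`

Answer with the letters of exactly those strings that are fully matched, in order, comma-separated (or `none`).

A → no match
B → match
C → no match
D → match
E → no match

B, D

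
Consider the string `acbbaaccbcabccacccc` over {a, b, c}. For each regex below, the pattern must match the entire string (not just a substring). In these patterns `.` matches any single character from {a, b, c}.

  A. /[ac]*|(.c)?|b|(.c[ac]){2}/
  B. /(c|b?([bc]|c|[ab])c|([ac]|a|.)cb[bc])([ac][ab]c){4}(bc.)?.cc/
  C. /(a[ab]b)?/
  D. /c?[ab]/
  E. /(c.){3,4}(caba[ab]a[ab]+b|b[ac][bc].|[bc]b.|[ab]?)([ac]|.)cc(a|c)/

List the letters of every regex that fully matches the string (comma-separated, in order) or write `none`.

B

A → no match
B → match
C → no match
D → no match
E → no match — must start with `c`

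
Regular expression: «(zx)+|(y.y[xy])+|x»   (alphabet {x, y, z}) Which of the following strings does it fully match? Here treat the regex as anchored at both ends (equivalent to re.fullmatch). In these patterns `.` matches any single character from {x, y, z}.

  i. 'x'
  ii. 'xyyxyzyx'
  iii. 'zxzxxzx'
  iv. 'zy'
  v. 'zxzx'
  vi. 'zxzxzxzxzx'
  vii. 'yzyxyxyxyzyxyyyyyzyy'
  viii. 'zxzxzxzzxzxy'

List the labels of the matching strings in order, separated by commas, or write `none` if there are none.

i, v, vi, vii

i. 'x' → match
ii. 'xyyxyzyx' → no match
iii. 'zxzxxzx' → no match
iv. 'zy' → no match
v. 'zxzx' → match
vi. 'zxzxzxzxzx' → match
vii → match
viii. 'zxzxzxzzxzxy' → no match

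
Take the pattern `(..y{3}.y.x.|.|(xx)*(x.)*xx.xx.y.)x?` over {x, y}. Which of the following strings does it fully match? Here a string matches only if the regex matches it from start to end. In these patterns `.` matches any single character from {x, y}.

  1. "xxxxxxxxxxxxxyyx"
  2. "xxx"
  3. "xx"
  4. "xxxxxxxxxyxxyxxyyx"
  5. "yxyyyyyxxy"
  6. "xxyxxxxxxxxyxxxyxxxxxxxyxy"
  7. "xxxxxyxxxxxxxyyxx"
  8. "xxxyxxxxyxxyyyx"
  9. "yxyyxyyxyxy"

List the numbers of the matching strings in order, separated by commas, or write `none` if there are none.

1 → match
2. "xxx" → no match
3. "xx" → match
4 → match
5. "yxyyyyyxxy" → match
6 → no match
7 → match
8 → match
9. "yxyyxyyxyxy" → no match

1, 3, 4, 5, 7, 8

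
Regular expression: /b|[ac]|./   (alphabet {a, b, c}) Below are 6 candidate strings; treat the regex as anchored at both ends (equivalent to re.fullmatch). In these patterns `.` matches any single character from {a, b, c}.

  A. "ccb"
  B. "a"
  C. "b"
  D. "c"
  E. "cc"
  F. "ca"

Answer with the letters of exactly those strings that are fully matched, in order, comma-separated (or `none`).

B, C, D

A → no match
B → match
C → match
D → match
E → no match
F → no match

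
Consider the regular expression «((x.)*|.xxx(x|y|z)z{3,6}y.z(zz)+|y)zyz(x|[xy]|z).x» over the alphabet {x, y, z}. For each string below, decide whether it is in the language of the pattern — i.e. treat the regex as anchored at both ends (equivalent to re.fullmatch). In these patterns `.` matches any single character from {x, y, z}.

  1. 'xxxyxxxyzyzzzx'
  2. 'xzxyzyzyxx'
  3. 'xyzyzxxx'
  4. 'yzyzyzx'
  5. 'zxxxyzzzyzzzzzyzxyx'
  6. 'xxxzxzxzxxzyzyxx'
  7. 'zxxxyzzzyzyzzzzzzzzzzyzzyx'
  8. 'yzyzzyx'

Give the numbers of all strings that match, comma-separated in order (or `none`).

1, 2, 3, 4, 5, 6, 8

1 → match
2. 'xzxyzyzyxx' → match
3. 'xyzyzxxx' → match
4. 'yzyzyzx' → match
5 → match
6 → match
7 → no match
8. 'yzyzzyx' → match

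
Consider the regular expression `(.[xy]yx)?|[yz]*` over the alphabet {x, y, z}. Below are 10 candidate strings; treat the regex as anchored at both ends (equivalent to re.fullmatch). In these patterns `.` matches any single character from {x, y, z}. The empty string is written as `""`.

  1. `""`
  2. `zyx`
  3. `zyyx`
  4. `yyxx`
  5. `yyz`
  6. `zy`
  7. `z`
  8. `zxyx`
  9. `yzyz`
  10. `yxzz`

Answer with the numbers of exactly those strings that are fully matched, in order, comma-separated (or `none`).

1. `""` → match
2. `zyx` → no match
3. `zyyx` → match
4. `yyxx` → no match
5. `yyz` → match
6. `zy` → match
7. `z` → match
8. `zxyx` → match
9. `yzyz` → match
10. `yxzz` → no match

1, 3, 5, 6, 7, 8, 9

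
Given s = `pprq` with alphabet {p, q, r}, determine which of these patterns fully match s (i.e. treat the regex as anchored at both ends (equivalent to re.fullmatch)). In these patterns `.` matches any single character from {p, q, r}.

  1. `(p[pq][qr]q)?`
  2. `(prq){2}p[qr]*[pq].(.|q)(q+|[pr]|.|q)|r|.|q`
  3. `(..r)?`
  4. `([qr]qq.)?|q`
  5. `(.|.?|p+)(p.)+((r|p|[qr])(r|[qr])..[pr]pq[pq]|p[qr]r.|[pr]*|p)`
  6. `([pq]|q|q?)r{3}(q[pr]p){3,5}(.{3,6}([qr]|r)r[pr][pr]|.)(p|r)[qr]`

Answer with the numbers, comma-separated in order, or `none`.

1

1 → match
2 → no match
3 → no match
4 → no match
5 → no match
6 → no match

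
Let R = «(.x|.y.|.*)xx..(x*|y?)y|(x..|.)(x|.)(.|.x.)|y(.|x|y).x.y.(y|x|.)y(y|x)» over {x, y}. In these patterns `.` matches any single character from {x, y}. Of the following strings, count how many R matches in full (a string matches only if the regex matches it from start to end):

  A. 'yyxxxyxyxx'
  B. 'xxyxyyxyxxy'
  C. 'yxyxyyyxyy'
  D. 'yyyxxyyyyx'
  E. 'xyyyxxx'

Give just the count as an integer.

3

A → no match
B → no match
C → match
D → match
E → match
Total matched: 3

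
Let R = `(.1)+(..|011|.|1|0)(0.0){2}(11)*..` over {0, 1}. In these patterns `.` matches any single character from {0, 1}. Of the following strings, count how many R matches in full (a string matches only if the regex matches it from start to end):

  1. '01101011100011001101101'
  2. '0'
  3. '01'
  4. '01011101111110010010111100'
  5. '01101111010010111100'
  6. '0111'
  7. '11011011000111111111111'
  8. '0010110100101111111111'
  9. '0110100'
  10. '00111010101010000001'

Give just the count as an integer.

1 → no match
2 → no match
3 → no match
4 → match
5 → no match
6 → no match
7 → no match
8 → no match
9 → no match
10 → no match
Total matched: 1

1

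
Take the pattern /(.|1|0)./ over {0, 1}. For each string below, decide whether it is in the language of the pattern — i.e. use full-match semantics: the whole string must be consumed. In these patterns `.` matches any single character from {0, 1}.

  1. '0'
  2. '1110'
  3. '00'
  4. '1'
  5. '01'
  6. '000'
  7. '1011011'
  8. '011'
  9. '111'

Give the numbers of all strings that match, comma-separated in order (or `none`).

1 → no match
2 → no match
3 → match
4 → no match
5 → match
6 → no match
7 → no match
8 → no match
9 → no match

3, 5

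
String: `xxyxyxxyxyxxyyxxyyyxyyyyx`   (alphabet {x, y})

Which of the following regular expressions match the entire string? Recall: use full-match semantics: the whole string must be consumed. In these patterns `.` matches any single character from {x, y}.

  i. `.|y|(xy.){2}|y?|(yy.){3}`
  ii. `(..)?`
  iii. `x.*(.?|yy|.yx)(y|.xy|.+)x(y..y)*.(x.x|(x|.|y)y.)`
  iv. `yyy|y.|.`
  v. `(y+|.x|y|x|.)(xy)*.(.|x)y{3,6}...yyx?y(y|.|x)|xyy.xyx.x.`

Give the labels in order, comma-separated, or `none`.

iii

i → no match
ii → no match
iii → match
iv → no match
v → no match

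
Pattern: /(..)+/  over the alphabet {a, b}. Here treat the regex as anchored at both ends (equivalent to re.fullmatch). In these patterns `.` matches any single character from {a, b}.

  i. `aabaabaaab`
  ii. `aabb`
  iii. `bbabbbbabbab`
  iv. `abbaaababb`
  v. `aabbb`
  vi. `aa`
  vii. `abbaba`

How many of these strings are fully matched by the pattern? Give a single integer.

i → match
ii → match
iii → match
iv → match
v → no match
vi → match
vii → match
Total matched: 6

6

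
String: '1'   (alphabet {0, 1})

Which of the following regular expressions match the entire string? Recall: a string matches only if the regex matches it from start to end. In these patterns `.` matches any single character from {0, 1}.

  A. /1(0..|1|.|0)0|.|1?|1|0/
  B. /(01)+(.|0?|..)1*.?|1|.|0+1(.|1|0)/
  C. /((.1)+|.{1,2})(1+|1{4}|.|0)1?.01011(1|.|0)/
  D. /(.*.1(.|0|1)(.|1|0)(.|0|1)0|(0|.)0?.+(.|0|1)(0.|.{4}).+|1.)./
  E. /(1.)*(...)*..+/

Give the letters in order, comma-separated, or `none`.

A, B

A → match
B → match
C → no match
D → no match
E → no match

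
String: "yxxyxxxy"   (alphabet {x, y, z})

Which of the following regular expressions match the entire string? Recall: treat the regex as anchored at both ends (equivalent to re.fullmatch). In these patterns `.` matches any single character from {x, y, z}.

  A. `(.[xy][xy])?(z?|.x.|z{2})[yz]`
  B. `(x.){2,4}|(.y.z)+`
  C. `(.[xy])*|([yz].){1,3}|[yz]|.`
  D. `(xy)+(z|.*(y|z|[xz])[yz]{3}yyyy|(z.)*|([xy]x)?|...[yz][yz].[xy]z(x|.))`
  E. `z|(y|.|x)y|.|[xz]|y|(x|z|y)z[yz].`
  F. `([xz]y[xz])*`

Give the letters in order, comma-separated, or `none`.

C

A → no match
B → no match
C → match
D → no match — must start with "xy"
E → no match
F → no match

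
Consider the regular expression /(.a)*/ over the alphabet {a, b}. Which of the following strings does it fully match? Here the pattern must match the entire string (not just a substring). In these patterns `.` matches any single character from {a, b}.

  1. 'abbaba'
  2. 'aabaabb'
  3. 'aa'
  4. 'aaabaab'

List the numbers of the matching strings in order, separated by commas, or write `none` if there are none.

3

1 → no match
2 → no match
3 → match
4 → no match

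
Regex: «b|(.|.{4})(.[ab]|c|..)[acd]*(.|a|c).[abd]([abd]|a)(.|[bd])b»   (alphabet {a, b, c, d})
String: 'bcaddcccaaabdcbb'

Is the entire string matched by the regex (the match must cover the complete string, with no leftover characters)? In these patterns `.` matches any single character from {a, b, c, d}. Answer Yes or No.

No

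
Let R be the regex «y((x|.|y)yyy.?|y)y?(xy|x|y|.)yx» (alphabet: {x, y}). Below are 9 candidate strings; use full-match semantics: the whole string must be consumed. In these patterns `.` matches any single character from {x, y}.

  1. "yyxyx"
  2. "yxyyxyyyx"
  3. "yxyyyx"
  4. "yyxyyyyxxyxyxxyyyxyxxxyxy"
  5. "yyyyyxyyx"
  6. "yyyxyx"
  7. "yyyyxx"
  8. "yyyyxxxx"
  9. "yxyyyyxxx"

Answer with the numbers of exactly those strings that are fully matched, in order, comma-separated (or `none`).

1. "yyxyx" → match
2. "yxyyxyyyx" → no match
3. "yxyyyx" → no match
4 → no match — must end with "yx"
5. "yyyyyxyyx" → match
6. "yyyxyx" → match
7. "yyyyxx" → no match — must end with "yx"
8. "yyyyxxxx" → no match — must end with "yx"
9. "yxyyyyxxx" → no match — must end with "yx"

1, 5, 6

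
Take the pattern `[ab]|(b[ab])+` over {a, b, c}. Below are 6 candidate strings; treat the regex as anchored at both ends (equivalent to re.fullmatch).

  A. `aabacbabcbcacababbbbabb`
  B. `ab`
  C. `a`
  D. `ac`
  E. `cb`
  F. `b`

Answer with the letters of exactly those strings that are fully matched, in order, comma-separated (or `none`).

C, F

A → no match
B → no match
C → match
D → no match
E → no match
F → match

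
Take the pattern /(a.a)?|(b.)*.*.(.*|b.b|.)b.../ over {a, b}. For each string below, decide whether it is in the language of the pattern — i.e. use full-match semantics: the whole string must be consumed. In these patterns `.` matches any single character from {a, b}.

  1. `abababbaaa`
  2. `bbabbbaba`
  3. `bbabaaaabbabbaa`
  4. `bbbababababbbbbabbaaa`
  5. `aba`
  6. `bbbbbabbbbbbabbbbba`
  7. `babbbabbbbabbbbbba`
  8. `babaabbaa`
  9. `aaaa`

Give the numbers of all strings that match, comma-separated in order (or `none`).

1 → match
2 → match
3 → match
4 → match
5 → match
6 → match
7 → match
8 → match
9 → no match

1, 2, 3, 4, 5, 6, 7, 8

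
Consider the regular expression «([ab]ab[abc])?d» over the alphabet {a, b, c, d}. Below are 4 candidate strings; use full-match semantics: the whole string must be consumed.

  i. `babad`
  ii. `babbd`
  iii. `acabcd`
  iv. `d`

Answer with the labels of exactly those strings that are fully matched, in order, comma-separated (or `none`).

i → match
ii → match
iii → no match
iv → match

i, ii, iv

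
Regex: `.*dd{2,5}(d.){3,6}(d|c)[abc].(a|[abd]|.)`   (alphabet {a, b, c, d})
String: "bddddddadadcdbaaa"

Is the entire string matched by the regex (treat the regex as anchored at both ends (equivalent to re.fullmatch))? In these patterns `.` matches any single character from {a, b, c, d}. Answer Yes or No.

No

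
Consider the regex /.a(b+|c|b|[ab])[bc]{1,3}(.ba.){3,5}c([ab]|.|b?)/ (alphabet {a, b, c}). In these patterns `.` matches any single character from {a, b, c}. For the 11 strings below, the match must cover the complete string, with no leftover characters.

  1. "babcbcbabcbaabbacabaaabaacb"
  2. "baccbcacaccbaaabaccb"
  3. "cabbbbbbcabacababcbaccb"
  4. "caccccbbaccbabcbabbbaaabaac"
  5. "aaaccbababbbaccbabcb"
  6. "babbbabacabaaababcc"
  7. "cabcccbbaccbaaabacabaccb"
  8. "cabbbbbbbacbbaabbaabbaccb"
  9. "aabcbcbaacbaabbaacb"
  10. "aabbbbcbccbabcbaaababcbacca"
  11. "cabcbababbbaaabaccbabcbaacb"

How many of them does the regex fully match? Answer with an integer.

10

1 → match
2 → no match
3 → match
4 → match
5 → match
6 → match
7 → match
8 → match
9 → match
10 → match
11 → match
Total matched: 10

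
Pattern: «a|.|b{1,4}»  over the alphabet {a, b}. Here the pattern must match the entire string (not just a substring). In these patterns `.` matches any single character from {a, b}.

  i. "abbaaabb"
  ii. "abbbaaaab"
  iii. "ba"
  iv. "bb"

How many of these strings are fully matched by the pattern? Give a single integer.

i → no match
ii → no match
iii → no match
iv → match
Total matched: 1

1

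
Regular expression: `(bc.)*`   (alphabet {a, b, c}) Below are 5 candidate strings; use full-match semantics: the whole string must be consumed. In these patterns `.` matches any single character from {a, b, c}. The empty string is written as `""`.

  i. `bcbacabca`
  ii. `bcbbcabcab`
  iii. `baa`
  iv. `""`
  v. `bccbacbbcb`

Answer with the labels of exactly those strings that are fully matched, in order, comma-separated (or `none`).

i → no match
ii → no match
iii → no match
iv → match
v → no match

iv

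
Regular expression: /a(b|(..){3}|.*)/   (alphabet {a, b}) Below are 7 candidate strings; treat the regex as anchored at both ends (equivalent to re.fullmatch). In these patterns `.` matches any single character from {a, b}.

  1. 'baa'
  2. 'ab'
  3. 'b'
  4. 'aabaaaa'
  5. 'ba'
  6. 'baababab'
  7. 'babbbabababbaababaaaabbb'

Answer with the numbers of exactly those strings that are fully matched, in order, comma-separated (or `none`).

2, 4

1 → no match — must start with 'a'
2 → match
3 → no match — must start with 'a'
4 → match
5 → no match — must start with 'a'
6 → no match — must start with 'a'
7 → no match — must start with 'a'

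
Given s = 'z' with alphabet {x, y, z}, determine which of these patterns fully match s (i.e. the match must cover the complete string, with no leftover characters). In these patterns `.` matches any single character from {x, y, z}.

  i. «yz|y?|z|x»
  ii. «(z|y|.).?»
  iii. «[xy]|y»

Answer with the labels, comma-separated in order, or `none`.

i → match
ii → match
iii → no match

i, ii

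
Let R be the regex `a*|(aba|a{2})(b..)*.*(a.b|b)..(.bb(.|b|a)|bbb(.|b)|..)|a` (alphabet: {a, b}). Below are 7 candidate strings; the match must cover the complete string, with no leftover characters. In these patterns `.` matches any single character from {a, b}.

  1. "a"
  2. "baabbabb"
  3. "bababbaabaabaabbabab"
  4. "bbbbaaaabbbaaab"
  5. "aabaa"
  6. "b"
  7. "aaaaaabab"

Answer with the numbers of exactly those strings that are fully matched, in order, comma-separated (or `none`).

1. "a" → match
2. "baabbabb" → no match
3 → no match
4 → no match
5. "aabaa" → no match
6. "b" → no match
7. "aaaaaabab" → no match

1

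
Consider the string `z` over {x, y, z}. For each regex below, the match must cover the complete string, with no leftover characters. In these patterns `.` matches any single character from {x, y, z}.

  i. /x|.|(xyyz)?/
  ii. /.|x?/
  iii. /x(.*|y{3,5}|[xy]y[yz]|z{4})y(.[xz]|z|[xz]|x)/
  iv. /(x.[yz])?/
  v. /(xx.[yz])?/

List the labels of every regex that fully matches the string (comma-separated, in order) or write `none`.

i, ii

i → match
ii → match
iii → no match — must start with `x`
iv → no match
v → no match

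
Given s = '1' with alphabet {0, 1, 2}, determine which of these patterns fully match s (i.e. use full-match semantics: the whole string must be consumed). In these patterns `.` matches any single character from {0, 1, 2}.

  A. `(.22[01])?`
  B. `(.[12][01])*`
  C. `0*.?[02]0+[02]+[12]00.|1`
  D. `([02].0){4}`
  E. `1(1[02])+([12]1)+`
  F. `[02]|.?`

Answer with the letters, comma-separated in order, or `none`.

A → no match
B → no match
C → match
D → no match — must end with '0'
E → no match — must start with '11'
F → match

C, F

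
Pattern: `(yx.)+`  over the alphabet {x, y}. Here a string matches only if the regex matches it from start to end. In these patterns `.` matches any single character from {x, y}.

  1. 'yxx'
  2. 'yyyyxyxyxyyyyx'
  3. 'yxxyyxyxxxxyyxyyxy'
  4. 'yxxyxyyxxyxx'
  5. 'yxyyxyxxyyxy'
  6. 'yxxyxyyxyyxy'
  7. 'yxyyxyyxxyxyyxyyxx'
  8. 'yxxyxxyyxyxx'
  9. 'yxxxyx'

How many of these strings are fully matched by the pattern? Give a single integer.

4

1. 'yxx' → match
2 → no match — must start with 'yx'
3 → no match
4. 'yxxyxyyxxyxx' → match
5. 'yxyyxyxxyyxy' → no match
6. 'yxxyxyyxyyxy' → match
7 → match
8. 'yxxyxxyyxyxx' → no match
9. 'yxxxyx' → no match
Total matched: 4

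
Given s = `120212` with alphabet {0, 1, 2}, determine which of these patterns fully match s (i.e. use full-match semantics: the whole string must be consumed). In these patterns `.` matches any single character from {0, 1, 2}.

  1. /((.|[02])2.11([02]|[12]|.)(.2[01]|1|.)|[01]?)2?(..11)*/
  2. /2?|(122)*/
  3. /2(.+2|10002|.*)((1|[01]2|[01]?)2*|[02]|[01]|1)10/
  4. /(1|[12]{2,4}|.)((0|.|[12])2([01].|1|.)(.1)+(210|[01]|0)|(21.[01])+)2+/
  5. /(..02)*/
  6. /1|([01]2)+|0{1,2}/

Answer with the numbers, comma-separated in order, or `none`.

6

1 → no match
2 → no match
3 → no match — must start with `2`
4 → no match
5 → no match
6 → match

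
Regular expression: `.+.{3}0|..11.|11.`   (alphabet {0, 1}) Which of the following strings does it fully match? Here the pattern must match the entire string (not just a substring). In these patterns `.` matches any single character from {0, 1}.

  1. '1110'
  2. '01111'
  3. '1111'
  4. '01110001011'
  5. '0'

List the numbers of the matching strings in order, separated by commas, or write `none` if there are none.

2

1 → no match
2 → match
3 → no match
4 → no match
5 → no match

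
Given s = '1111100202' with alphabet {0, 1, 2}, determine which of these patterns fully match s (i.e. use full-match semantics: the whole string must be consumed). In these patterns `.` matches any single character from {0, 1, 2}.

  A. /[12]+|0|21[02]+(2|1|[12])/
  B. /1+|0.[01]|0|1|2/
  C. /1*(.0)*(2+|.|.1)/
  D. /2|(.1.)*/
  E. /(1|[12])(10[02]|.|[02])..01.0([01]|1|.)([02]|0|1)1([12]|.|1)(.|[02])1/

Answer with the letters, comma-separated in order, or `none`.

C

A → no match
B → no match
C → match
D → no match
E → no match — must end with '1'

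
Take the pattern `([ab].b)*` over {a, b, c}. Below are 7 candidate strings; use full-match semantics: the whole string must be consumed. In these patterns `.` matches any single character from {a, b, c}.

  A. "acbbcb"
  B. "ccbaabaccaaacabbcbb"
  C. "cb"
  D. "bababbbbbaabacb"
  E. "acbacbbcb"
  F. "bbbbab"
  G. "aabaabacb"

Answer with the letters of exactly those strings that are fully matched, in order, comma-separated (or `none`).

A → match
B → no match
C → no match
D → match
E → match
F → match
G → match

A, D, E, F, G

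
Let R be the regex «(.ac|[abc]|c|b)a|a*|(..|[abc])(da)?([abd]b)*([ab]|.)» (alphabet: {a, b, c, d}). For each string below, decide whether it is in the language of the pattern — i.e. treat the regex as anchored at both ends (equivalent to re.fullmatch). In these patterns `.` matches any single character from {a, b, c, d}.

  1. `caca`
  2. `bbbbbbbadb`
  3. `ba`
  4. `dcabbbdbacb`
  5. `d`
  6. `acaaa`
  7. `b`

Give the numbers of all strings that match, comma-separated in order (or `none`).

1, 3

1 → match
2 → no match
3 → match
4 → no match
5 → no match
6 → no match
7 → no match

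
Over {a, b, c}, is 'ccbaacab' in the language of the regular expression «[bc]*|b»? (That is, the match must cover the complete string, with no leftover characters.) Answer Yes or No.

No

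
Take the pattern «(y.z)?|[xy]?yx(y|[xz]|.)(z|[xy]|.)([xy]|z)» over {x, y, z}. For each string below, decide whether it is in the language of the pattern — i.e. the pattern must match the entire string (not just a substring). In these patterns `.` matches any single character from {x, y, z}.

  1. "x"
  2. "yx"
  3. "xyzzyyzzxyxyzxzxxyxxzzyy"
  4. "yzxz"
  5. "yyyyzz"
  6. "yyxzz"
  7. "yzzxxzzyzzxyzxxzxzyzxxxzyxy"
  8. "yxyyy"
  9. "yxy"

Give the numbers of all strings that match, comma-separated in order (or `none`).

1 → no match
2 → no match
3 → no match
4 → no match
5 → no match
6 → no match
7 → no match
8 → match
9 → no match

8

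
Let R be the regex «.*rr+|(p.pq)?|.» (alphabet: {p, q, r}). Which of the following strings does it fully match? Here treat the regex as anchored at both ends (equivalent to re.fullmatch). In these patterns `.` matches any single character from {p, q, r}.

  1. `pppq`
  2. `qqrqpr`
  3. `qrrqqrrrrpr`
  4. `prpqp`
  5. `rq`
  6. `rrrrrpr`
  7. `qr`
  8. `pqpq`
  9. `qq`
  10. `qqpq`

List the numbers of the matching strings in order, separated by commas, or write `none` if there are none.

1, 8

1 → match
2 → no match
3 → no match
4 → no match
5 → no match
6 → no match
7 → no match
8 → match
9 → no match
10 → no match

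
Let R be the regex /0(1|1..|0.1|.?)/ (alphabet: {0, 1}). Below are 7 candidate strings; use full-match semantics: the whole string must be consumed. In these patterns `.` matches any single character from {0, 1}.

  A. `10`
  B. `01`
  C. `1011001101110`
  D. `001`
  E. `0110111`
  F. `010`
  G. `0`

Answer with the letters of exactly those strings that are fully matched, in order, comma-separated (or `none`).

A → no match — must start with `0`
B → match
C → no match — must start with `0`
D → no match
E → no match
F → no match
G → match

B, G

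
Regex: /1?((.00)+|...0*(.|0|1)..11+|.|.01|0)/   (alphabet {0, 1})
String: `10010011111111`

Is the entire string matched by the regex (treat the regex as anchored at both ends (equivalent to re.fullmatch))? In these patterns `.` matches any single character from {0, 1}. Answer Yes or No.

Yes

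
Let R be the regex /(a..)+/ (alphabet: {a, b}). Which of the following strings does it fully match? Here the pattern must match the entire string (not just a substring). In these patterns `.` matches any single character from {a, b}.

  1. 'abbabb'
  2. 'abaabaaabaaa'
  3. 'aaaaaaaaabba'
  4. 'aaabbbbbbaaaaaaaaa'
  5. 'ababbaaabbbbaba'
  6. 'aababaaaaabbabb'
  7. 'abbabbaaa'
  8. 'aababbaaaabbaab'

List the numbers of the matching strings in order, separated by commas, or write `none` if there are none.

1 → match
2 → match
3 → no match
4 → no match
5 → no match
6 → match
7 → match
8 → match

1, 2, 6, 7, 8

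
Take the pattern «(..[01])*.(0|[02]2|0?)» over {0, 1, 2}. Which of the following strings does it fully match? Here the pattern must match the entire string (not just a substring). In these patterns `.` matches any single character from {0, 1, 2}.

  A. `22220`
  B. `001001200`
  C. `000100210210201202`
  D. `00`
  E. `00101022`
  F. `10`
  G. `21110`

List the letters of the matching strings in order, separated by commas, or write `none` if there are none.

A → no match
B → no match
C → match
D → match
E → no match
F → match
G → match

C, D, F, G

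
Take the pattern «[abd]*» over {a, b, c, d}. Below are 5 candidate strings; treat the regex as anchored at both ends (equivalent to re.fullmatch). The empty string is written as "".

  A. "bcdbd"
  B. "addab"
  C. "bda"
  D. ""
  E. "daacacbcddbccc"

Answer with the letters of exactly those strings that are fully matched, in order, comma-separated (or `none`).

A. "bcdbd" → no match
B. "addab" → match
C. "bda" → match
D. "" → match
E → no match

B, C, D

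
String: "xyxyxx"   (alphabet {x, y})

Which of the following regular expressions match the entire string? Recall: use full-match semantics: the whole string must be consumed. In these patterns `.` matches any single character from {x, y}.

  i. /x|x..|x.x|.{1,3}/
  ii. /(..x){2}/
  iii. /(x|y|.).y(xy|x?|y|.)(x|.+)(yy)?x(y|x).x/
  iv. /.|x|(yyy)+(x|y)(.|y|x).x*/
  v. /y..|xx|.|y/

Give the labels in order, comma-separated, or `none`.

ii

i → no match
ii → match
iii → no match
iv → no match
v → no match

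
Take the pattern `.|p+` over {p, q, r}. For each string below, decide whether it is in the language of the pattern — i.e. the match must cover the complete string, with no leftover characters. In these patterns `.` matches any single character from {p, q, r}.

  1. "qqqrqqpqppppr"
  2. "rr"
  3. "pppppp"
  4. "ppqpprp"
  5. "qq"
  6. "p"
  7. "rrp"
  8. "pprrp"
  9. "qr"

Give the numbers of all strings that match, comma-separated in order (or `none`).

3, 6

1 → no match
2. "rr" → no match
3. "pppppp" → match
4. "ppqpprp" → no match
5. "qq" → no match
6. "p" → match
7. "rrp" → no match
8. "pprrp" → no match
9. "qr" → no match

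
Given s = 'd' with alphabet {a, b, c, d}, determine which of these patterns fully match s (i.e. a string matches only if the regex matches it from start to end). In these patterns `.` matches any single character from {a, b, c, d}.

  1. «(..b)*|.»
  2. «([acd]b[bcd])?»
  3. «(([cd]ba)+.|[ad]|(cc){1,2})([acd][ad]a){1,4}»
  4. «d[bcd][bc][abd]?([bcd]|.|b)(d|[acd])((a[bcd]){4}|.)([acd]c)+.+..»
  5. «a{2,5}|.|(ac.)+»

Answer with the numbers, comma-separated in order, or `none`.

1, 5

1 → match
2 → no match
3 → no match — must end with 'a'
4 → no match
5 → match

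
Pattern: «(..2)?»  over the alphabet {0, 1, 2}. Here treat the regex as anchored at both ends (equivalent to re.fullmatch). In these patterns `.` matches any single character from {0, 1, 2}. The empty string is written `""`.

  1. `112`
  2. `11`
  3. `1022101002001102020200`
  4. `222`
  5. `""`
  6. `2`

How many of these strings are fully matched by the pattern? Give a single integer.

3

1 → match
2 → no match
3 → no match
4 → match
5 → match
6 → no match
Total matched: 3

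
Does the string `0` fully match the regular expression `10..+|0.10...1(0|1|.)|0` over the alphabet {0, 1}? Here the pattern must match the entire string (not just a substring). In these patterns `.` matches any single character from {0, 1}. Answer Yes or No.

Yes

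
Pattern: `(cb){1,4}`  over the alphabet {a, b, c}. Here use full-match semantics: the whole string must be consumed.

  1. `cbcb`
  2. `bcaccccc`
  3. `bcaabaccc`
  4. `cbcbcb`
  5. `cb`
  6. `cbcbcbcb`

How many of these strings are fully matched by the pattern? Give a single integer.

1. `cbcb` → match
2. `bcaccccc` → no match — must start with `cb`
3. `bcaabaccc` → no match — must start with `cb`
4. `cbcbcb` → match
5. `cb` → match
6. `cbcbcbcb` → match
Total matched: 4

4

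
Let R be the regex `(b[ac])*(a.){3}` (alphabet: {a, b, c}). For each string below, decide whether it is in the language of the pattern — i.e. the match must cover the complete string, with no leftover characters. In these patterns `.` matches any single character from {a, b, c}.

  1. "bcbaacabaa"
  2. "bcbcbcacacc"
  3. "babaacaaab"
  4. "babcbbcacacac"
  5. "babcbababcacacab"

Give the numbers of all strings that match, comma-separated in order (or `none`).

1. "bcbaacabaa" → match
2. "bcbcbcacacc" → no match
3. "babaacaaab" → match
4 → no match
5 → match

1, 3, 5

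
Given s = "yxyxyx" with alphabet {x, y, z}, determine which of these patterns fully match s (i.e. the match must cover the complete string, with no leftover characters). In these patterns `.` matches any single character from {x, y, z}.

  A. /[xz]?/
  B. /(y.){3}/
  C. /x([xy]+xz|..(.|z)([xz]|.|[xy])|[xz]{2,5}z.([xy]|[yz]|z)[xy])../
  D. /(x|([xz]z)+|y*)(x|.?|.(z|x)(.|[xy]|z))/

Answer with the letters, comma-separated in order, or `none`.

A → no match
B → match
C → no match — must start with "x"
D → no match

B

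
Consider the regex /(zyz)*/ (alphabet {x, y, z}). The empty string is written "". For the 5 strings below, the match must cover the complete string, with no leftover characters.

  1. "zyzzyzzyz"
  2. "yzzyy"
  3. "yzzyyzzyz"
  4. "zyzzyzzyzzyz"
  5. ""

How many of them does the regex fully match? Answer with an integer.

1 → match
2 → no match
3 → no match
4 → match
5 → match
Total matched: 3

3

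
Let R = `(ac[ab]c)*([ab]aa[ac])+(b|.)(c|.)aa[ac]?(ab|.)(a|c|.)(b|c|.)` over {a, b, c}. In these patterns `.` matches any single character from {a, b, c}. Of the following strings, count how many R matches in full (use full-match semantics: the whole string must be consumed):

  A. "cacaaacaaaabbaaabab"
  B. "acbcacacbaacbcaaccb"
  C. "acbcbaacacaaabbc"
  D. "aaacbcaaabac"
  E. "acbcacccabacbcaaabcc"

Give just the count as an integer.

A → no match
B → match
C → match
D. "aaacbcaaabac" → match
E → no match
Total matched: 3

3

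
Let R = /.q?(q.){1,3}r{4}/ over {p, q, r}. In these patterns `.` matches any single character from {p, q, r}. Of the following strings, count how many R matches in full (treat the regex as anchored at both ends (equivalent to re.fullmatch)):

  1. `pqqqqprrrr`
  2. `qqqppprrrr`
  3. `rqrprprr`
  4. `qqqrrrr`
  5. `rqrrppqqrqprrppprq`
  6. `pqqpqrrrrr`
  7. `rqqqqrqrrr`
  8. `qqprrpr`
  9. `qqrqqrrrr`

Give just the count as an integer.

1 → match
2 → no match
3 → no match
4 → match
5 → no match — must end with `r`
6 → match
7 → no match
8 → no match
9 → match
Total matched: 4

4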